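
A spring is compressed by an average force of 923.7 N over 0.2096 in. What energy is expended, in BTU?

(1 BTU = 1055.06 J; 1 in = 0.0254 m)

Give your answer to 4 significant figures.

0.2096 in × 0.0254 → 0.00532384 m
W = F × d = 923.7 N × 0.00532384 m = 4.91763 J
4.91763 J ÷ (1055.06 J/BTU) = 0.004661 BTU

0.004661 BTU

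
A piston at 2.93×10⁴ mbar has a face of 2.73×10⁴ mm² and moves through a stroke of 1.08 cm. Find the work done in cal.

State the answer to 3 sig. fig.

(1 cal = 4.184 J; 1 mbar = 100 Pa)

206 cal

2.93×10⁴ mbar → 2.93×10⁶ Pa
2.73×10⁴ mm² → 0.0273 m²
F = P × A = 2.93×10⁶ × 0.0273 = 79989 N
1.08 cm → 0.0108 m
W = F × d = 79989 × 0.0108 = 863.881 J
In cal: 863.881 / 4.184 = 206.473 cal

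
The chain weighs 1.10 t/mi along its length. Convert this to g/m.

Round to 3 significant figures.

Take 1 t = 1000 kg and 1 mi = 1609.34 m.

1.10 t/mi × 1000 kg/t ÷ 1609.34 m/mi = 0.68351 kg/m
0.68351 kg/m ÷ 0.001 kg/g = 683.51 g/m

684 g/m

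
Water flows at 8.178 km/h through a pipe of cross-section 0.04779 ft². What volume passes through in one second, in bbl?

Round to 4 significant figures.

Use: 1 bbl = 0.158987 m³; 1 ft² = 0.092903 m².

0.06344 bbl

8.178 km/h × (1/3.6) → 2.27167 m/s
0.04779 ft² × 0.092903 → 0.00443983 m²
V = v × A × t = 2.27167 m/s × 0.00443983 m² × 1 s = 0.0100858 m³
0.0100858 m³ ÷ (0.158987 m³/bbl) = 0.0634379 bbl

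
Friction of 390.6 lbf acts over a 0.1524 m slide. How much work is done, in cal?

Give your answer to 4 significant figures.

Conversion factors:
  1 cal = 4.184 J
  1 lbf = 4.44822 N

63.29 cal

390.6 lbf × 4.44822 = 1737.47 N
W = F × d = 1737.47 N × 0.1524 m = 264.79 J
264.79 J ÷ (4.184 J/cal) = 63.2863 cal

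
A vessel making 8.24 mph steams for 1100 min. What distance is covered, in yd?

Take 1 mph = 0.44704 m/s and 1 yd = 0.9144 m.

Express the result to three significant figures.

2.66×10⁵ yd

8.24 mph × 0.44704 → 3.68361 m/s
1100 min × 60 → 66000 s
d = v × t = 3.68361 m/s × 66000 s = 243118 m
243118 m ÷ (0.9144 m/yd) = 265877 yd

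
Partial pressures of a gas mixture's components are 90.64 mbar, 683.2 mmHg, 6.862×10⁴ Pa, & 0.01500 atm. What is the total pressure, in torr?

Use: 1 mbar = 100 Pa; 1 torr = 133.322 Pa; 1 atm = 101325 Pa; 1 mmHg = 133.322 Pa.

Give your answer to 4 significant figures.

1277 torr

90.64 mbar × 100 = 9064 Pa
683.2 mmHg × 133.322 = 91085.6 Pa
6.862×10⁴ Pa (already Pa)
0.01500 atm × 101325 = 1519.88 Pa
Total: 9064 + 91085.6 + 68620 + 1519.88 = 170289 Pa
In torr: 170289 / 133.322 = 1277.28 torr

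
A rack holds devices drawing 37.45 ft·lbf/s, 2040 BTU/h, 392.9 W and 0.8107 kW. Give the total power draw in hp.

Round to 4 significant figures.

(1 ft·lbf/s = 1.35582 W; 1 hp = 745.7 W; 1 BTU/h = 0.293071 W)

37.45 ft·lbf/s × 1.35582 = 50.7755 W
2040 BTU/h × 0.293071 = 597.865 W
392.9 W (already W)
0.8107 kW × 1000 = 810.7 W
Combined: 50.7755 + 597.865 + 392.9 + 810.7 = 1852.24 W
In hp: 1852.24 / 745.7 = 2.48389 hp

2.484 hp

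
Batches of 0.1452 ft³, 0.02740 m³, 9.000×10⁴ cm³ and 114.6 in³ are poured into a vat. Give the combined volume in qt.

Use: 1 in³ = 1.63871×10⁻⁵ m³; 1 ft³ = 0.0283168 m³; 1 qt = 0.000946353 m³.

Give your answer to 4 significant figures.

130.4 qt

0.1452 ft³ × 0.0283168 = 0.0041116 m³
0.02740 m³ (already m³)
9.000×10⁴ cm³ × 10⁻⁶ = 0.09 m³
114.6 in³ × 1.63871×10⁻⁵ = 0.00187796 m³
Sum: 0.0041116 + 0.0274 + 0.09 + 0.00187796 = 0.12339 m³
In qt: 0.12339 / 0.000946353 = 130.385 qt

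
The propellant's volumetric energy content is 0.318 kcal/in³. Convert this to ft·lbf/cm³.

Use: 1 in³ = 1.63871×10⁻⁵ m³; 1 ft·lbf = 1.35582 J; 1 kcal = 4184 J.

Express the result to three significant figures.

59.9 ft·lbf/cm³

0.318 kcal/in³ × 4184 J/kcal ÷ 1.63871×10⁻⁵ m³/in³ = 8.11926×10⁷ J/m³
8.11926×10⁷ J/m³ ÷ 1.35582 J/ft·lbf × 10⁻⁶ m³/cm³ = 59.8845 ft·lbf/cm³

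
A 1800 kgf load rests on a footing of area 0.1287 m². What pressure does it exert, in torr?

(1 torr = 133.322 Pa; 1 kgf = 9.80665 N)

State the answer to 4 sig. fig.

1800 kgf × 9.80665 = 17652 N
P = F / A = 17652 N / 0.1287 m² = 137156 Pa
137156 Pa ÷ (133.322 Pa/torr) = 1028.76 torr

1029 torr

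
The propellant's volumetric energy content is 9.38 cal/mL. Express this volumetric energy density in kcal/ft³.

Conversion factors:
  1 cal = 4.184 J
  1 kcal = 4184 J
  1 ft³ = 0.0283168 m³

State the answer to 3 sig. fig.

9.38 cal/mL × 4.184 J/cal ÷ 10⁻⁶ m³/mL = 3.92459×10⁷ J/m³
3.92459×10⁷ J/m³ ÷ 4184 J/kcal × 0.0283168 m³/ft³ = 265.611 kcal/ft³

266 kcal/ft³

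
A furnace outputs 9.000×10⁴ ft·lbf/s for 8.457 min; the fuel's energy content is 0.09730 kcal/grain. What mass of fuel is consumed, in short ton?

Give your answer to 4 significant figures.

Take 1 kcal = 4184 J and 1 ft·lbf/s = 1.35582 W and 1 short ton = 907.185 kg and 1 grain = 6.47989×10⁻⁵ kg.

9.000×10⁴ ft·lbf/s → 122024 W
8.457 min → 507.42 s
E = P × t = 122024 × 507.42 = 6.19174×10⁷ J
0.09730 kcal/grain → 6.28256×10⁶ J/kg
m = E / e_s = 6.19174×10⁷ / 6.28256×10⁶ = 9.85544 kg
In short ton: 9.85544 / 907.185 = 0.0108638 short ton

0.01086 short ton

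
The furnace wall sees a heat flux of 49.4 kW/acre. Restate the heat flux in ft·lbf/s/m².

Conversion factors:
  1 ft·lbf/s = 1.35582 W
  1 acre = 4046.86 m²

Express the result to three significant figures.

9.00 ft·lbf/s/m²

49.4 kW/acre × 1000 W/kW ÷ 4046.86 m²/acre = 12.207 W/m²
12.207 W/m² ÷ 1.35582 W/ft·lbf/s = 9.00341 ft·lbf/s/m²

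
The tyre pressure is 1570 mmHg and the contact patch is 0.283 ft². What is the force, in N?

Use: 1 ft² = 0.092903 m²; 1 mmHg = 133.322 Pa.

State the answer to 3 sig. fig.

1570 mmHg × 133.322 = 209316 Pa
0.283 ft² × 0.092903 = 0.0262915 m²
F = P × A = 209316 Pa × 0.0262915 m² = 5503.23 N

5500 N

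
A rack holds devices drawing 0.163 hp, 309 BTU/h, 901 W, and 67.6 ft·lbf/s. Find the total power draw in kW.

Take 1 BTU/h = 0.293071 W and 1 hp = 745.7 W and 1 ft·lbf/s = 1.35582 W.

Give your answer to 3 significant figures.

0.163 hp × 745.7 = 121.549 W
309 BTU/h × 0.293071 = 90.5589 W
901 W (already W)
67.6 ft·lbf/s × 1.35582 = 91.6534 W
Total: 121.549 + 90.5589 + 901 + 91.6534 = 1204.76 W
In kW: 1204.76 / 1000 = 1.20476 kW

1.20 kW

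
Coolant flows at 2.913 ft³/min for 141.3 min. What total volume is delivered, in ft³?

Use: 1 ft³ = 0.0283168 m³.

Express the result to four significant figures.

2.913 ft³/min → 0.00137478 m³/s
141.3 min → 8478 s
V = Q × t = 0.00137478 × 8478 = 11.6554 m³
In ft³: 11.6554 / 0.0283168 = 411.607 ft³

411.6 ft³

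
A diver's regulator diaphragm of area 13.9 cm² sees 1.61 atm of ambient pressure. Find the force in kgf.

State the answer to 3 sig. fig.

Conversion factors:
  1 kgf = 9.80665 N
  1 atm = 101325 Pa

23.1 kgf

1.61 atm × 101325 = 163133 Pa
13.9 cm² × 0.0001 = 0.00139 m²
F = P × A = 163133 Pa × 0.00139 m² = 226.755 N
226.755 N ÷ (9.80665 N/kgf) = 23.1226 kgf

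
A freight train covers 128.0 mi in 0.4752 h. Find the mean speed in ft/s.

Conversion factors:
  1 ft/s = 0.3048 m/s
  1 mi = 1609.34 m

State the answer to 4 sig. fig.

128.0 mi × 1609.34 = 205996 m
0.4752 h × 3600 = 1710.72 s
v = d / t = 205996 m / 1710.72 s = 120.415 m/s
120.415 m/s ÷ (0.3048 m/s/ft/s) = 395.062 ft/s

395.1 ft/s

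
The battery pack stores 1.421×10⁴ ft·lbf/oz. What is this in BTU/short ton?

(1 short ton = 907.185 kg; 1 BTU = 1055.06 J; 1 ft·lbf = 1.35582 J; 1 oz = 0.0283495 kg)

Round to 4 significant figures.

1.421×10⁴ ft·lbf/oz × 1.35582 J/ft·lbf ÷ 0.0283495 kg/oz = 679596 J/kg
679596 J/kg ÷ 1055.06 J/BTU × 907.185 kg/short ton = 584345 BTU/short ton

5.843×10⁵ BTU/short ton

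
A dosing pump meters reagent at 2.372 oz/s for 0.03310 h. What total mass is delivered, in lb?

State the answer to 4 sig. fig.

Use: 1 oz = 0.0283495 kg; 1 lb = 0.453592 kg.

17.67 lb

2.372 oz/s → 0.067245 kg/s
0.03310 h → 119.16 s
m = ṁ × t = 0.067245 × 119.16 = 8.01291 kg
In lb: 8.01291 / 0.453592 = 17.6655 lb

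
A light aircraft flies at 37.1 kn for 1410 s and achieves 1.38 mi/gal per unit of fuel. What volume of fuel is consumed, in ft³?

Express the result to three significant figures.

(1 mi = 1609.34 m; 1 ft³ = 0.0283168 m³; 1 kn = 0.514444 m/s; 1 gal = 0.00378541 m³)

1.62 ft³

37.1 kn → 19.0859 m/s
d = v × t = 19.0859 × 1410 = 26911.1 m
1.38 mi/gal → 586697 m/m³
V = d / (distance per unit fuel) = 26911.1 / 586697 = 0.0458688 m³
In ft³: 0.0458688 / 0.0283168 = 1.61984 ft³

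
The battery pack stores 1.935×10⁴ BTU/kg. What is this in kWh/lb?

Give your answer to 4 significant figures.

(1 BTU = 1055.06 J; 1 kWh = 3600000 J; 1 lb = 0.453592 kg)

2.572 kWh/lb

1.935×10⁴ BTU/kg × 1055.06 J/BTU = 2.04154×10⁷ J/kg
2.04154×10⁷ J/kg ÷ 3600000 J/kWh × 0.453592 kg/lb = 2.5723 kWh/lb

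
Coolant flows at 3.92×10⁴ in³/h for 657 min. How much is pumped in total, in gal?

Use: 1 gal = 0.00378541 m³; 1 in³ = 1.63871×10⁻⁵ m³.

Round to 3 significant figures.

1860 gal

3.92×10⁴ in³/h → 1.78437×10⁻⁴ m³/s
657 min → 39420 s
V = Q × t = 1.78437×10⁻⁴ × 39420 = 7.03399 m³
In gal: 7.03399 / 0.00378541 = 1858.18 gal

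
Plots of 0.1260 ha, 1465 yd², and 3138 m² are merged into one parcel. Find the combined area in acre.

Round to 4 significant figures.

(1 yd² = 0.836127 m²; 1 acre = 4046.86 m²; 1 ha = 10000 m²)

1.389 acre

0.1260 ha × 10000 → 1260 m²
1465 yd² × 0.836127 → 1224.93 m²
3138 m² (already m²)
Combined: 1260 + 1224.93 + 3138 = 5622.93 m²
In acre: 5622.93 / 4046.86 = 1.38946 acre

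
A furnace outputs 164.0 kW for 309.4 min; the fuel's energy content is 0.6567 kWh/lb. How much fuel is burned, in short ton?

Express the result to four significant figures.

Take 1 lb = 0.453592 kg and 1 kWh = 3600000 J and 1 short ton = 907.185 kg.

164.0 kW → 164000 W
309.4 min → 18564 s
E = P × t = 164000 × 18564 = 3.0445×10⁹ J
0.6567 kWh/lb → 5.212×10⁶ J/kg
m = E / e_s = 3.0445×10⁹ / 5.212×10⁶ = 584.133 kg
In short ton: 584.133 / 907.185 = 0.643896 short ton

0.6439 short ton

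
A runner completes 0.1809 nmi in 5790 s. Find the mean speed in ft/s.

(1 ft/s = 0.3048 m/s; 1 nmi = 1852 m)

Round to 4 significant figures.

0.1898 ft/s

0.1809 nmi × 1852 → 335.027 m
v = d / t = 335.027 m / 5790 s = 0.057863 m/s
0.057863 m/s ÷ (0.3048 m/s/ft/s) = 0.189839 ft/s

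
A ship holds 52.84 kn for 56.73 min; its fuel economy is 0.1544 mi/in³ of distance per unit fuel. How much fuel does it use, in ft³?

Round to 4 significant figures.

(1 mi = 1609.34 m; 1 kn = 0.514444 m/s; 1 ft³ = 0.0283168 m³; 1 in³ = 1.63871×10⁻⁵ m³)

0.2155 ft³

52.84 kn → 27.1832 m/s
56.73 min → 3403.8 s
d = v × t = 27.1832 × 3403.8 = 92526.2 m
0.1544 mi/in³ → 1.51633×10⁷ m/m³
V = d / (distance per unit fuel) = 92526.2 / 1.51633×10⁷ = 0.00610198 m³
In ft³: 0.00610198 / 0.0283168 = 0.21549 ft³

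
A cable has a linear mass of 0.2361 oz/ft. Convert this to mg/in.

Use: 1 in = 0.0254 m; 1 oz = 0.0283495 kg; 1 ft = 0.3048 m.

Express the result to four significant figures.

0.2361 oz/ft × 0.0283495 kg/oz ÷ 0.3048 m/ft = 0.0219597 kg/m
0.0219597 kg/m ÷ 10⁻⁶ kg/mg × 0.0254 m/in = 557.776 mg/in

557.8 mg/in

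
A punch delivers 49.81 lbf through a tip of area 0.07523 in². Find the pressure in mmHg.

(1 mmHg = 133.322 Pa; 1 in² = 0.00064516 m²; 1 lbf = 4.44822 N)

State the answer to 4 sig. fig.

3.424×10⁴ mmHg

49.81 lbf × 4.44822 = 221.566 N
0.07523 in² × 0.00064516 = 4.85354×10⁻⁵ m²
P = F / A = 221.566 N / 4.85354×10⁻⁵ m² = 4.56504×10⁶ Pa
4.56504×10⁶ Pa ÷ (133.322 Pa/mmHg) = 34240.7 mmHg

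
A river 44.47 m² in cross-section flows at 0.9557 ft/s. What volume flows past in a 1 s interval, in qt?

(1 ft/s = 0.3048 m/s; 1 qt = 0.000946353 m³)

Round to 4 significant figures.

0.9557 ft/s × 0.3048 = 0.291297 m/s
V = v × A × t = 0.291297 m/s × 44.47 m² × 1 s = 12.954 m³
12.954 m³ ÷ (0.000946353 m³/qt) = 13688.3 qt

1.369×10⁴ qt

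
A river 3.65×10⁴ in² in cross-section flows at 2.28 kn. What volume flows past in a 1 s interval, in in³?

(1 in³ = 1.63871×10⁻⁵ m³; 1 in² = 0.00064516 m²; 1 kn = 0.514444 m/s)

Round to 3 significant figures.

1.69×10⁶ in³

2.28 kn × 0.514444 → 1.17293 m/s
3.65×10⁴ in² × 0.00064516 → 23.5483 m²
V = v × A × t = 1.17293 m/s × 23.5483 m² × 1 s = 27.6205 m³
27.6205 m³ ÷ (1.63871×10⁻⁵ m³/in³) = 1.6855×10⁶ in³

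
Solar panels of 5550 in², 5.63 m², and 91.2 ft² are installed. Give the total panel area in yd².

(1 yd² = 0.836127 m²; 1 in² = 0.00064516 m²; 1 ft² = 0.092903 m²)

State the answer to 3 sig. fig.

21.1 yd²

5550 in² × 0.00064516 = 3.58064 m²
5.63 m² (already m²)
91.2 ft² × 0.092903 = 8.47275 m²
Combined: 3.58064 + 5.63 + 8.47275 = 17.6834 m²
In yd²: 17.6834 / 0.836127 = 21.1492 yd²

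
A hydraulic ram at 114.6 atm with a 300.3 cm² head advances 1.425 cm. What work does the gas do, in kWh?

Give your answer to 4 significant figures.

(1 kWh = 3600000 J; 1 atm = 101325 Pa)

0.001380 kWh

114.6 atm → 1.16118×10⁷ Pa
300.3 cm² → 0.03003 m²
F = P × A = 1.16118×10⁷ × 0.03003 = 348702 N
1.425 cm → 0.01425 m
W = F × d = 348702 × 0.01425 = 4969 J
In kWh: 4969 / 3600000 = 0.00138028 kWh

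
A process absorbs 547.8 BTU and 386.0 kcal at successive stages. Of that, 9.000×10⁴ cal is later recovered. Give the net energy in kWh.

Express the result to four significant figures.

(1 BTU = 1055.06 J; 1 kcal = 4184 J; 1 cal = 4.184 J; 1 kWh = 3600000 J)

547.8 BTU × 1055.06 → 577962 J
386.0 kcal × 4184 → 1.61502×10⁶ J
9.000×10⁴ cal × 4.184 → 376560 J
Net: 577962 + 1.61502×10⁶ − 376560 = 1.81642×10⁶ J
In kWh: 1.81642×10⁶ / 3600000 = 0.504561 kWh

0.5046 kWh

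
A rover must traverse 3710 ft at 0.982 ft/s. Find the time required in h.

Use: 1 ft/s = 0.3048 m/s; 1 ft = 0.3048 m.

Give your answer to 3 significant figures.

3710 ft × 0.3048 → 1130.81 m
0.982 ft/s × 0.3048 → 0.299314 m/s
t = d / v = 1130.81 m / 0.299314 m/s = 3778.01 s
3778.01 s ÷ (3600 s/h) = 1.04945 h

1.05 h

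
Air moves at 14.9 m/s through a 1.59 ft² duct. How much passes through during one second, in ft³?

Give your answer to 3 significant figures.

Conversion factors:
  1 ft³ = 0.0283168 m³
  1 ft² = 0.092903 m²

1.59 ft² × 0.092903 → 0.147716 m²
V = v × A × t = 14.9 m/s × 0.147716 m² × 1 s = 2.20097 m³
2.20097 m³ ÷ (0.0283168 m³/ft³) = 77.7266 ft³

77.7 ft³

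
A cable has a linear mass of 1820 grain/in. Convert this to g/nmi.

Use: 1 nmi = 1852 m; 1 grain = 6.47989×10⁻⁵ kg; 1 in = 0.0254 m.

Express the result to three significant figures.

1820 grain/in × 6.47989×10⁻⁵ kg/grain ÷ 0.0254 m/in = 4.64307 kg/m
4.64307 kg/m ÷ 0.001 kg/g × 1852 m/nmi = 8.59897×10⁶ g/nmi

8.60×10⁶ g/nmi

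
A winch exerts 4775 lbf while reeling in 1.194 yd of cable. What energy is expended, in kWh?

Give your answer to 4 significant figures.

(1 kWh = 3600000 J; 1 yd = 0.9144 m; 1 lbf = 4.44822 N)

0.006442 kWh

4775 lbf × 4.44822 → 21240.3 N
1.194 yd × 0.9144 → 1.09179 m
W = F × d = 21240.3 N × 1.09179 m = 23189.9 J
23189.9 J ÷ (3600000 J/kWh) = 0.00644164 kWh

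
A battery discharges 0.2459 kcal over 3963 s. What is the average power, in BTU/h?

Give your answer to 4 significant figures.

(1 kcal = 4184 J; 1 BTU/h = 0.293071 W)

0.2459 kcal × 4184 = 1028.85 J
P = E / t = 1028.85 J / 3963 s = 0.259614 W
0.259614 W ÷ (0.293071 W/BTU/h) = 0.88584 BTU/h

0.8858 BTU/h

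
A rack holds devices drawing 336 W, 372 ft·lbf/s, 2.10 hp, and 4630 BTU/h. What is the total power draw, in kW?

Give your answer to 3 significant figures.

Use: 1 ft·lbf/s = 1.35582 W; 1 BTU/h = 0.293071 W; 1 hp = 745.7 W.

3.76 kW

336 W (already W)
372 ft·lbf/s × 1.35582 = 504.365 W
2.10 hp × 745.7 = 1565.97 W
4630 BTU/h × 0.293071 = 1356.92 W
Combined: 336 + 504.365 + 1565.97 + 1356.92 = 3763.26 W
In kW: 3763.26 / 1000 = 3.76326 kW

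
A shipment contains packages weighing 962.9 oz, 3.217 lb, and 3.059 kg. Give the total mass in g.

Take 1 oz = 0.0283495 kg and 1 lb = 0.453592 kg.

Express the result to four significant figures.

962.9 oz × 0.0283495 = 27.2977 kg
3.217 lb × 0.453592 = 1.45921 kg
3.059 kg (already kg)
Combined: 27.2977 + 1.45921 + 3.059 = 31.8159 kg
In g: 31.8159 / 0.001 = 31815.9 g

3.182×10⁴ g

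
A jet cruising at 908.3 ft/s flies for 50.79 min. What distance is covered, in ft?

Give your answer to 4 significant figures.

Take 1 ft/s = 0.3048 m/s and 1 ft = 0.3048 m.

2.768×10⁶ ft

908.3 ft/s × 0.3048 → 276.85 m/s
50.79 min × 60 → 3047.4 s
d = v × t = 276.85 m/s × 3047.4 s = 843673 m
843673 m ÷ (0.3048 m/ft) = 2.76796×10⁶ ft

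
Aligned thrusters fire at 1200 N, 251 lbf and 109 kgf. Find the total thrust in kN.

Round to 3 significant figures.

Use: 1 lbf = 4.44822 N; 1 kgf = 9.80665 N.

3.39 kN

1200 N (already N)
251 lbf × 4.44822 = 1116.5 N
109 kgf × 9.80665 = 1068.92 N
Sum: 1200 + 1116.5 + 1068.92 = 3385.42 N
In kN: 3385.42 / 1000 = 3.38542 kN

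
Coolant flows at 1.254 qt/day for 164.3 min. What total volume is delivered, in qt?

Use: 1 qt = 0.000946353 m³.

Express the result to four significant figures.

0.1431 qt

1.254 qt/day → 1.37353×10⁻⁸ m³/s
164.3 min → 9858 s
V = Q × t = 1.37353×10⁻⁸ × 9858 = 1.35403×10⁻⁴ m³
In qt: 1.35403×10⁻⁴ / 0.000946353 = 0.143079 qt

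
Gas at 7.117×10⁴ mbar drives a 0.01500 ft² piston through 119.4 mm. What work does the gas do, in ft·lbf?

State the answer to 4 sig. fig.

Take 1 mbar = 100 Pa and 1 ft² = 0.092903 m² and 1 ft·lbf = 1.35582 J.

873.4 ft·lbf

7.117×10⁴ mbar → 7.117×10⁶ Pa
0.01500 ft² → 0.00139354 m²
F = P × A = 7.117×10⁶ × 0.00139354 = 9917.82 N
119.4 mm → 0.1194 m
W = F × d = 9917.82 × 0.1194 = 1184.19 J
In ft·lbf: 1184.19 / 1.35582 = 873.412 ft·lbf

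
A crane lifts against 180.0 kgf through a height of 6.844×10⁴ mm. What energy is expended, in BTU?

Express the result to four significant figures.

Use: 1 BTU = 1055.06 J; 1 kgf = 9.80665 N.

114.5 BTU

180.0 kgf × 9.80665 = 1765.2 N
6.844×10⁴ mm × 0.001 = 68.44 m
W = F × d = 1765.2 N × 68.44 m = 120810 J
120810 J ÷ (1055.06 J/BTU) = 114.505 BTU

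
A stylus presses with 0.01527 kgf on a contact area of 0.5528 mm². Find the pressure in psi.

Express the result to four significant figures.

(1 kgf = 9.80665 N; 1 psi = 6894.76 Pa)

39.29 psi

0.01527 kgf × 9.80665 = 0.149748 N
0.5528 mm² × 10⁻⁶ = 5.528×10⁻⁷ m²
P = F / A = 0.149748 N / 5.528×10⁻⁷ m² = 270890 Pa
270890 Pa ÷ (6894.76 Pa/psi) = 39.2893 psi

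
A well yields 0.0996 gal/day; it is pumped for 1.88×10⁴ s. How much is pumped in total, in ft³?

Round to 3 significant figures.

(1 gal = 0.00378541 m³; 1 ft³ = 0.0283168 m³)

0.00290 ft³

0.0996 gal/day → 4.36374×10⁻⁹ m³/s
V = Q × t = 4.36374×10⁻⁹ × 18800 = 8.20383×10⁻⁵ m³
In ft³: 8.20383×10⁻⁵ / 0.0283168 = 0.00289716 ft³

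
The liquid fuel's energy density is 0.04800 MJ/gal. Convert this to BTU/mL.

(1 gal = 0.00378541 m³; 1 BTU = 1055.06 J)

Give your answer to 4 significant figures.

0.01202 BTU/mL

0.04800 MJ/gal × 1000000 J/MJ ÷ 0.00378541 m³/gal = 1.26803×10⁷ J/m³
1.26803×10⁷ J/m³ ÷ 1055.06 J/BTU × 10⁻⁶ m³/mL = 0.0120186 BTU/mL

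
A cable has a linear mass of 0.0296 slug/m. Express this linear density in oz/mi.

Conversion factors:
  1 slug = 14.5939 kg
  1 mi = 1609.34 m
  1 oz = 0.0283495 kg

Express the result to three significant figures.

2.45×10⁴ oz/mi

0.0296 slug/m × 14.5939 kg/slug = 0.431979 kg/m
0.431979 kg/m ÷ 0.0283495 kg/oz × 1609.34 m/mi = 24522.5 oz/mi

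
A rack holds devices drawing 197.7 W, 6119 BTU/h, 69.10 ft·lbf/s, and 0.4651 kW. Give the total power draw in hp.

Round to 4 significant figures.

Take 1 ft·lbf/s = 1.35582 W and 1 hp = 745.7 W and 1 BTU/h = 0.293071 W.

3.419 hp

197.7 W (already W)
6119 BTU/h × 0.293071 = 1793.3 W
69.10 ft·lbf/s × 1.35582 = 93.6872 W
0.4651 kW × 1000 = 465.1 W
Combined: 197.7 + 1793.3 + 93.6872 + 465.1 = 2549.79 W
In hp: 2549.79 / 745.7 = 3.41932 hp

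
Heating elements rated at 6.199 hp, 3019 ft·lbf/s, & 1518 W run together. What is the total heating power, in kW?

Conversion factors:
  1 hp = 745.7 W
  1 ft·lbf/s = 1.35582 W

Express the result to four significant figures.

10.23 kW

6.199 hp × 745.7 = 4622.59 W
3019 ft·lbf/s × 1.35582 = 4093.22 W
1518 W (already W)
Combined: 4622.59 + 4093.22 + 1518 = 10233.8 W
In kW: 10233.8 / 1000 = 10.2338 kW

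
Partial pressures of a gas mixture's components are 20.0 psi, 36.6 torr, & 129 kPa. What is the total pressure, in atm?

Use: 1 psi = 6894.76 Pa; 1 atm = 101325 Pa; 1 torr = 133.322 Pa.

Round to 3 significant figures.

20.0 psi × 6894.76 = 137895 Pa
36.6 torr × 133.322 = 4879.59 Pa
129 kPa × 1000 = 129000 Pa
Combined: 137895 + 4879.59 + 129000 = 271775 Pa
In atm: 271775 / 101325 = 2.68221 atm

2.68 atm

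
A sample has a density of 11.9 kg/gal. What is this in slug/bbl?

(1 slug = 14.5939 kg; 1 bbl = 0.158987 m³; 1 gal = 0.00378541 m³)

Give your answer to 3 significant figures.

11.9 kg/gal ÷ 0.00378541 m³/gal = 3143.65 kg/m³
3143.65 kg/m³ ÷ 14.5939 kg/slug × 0.158987 m³/bbl = 34.2472 slug/bbl

34.2 slug/bbl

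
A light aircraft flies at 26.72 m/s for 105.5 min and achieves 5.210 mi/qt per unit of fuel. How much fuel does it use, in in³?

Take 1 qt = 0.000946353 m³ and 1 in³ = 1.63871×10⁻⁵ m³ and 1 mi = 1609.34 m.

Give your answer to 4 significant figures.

105.5 min → 6330 s
d = v × t = 26.72 × 6330 = 169138 m
5.210 mi/qt → 8.85997×10⁶ m/m³
V = d / (distance per unit fuel) = 169138 / 8.85997×10⁶ = 0.0190901 m³
In in³: 0.0190901 / 1.63871×10⁻⁵ = 1164.95 in³

1165 in³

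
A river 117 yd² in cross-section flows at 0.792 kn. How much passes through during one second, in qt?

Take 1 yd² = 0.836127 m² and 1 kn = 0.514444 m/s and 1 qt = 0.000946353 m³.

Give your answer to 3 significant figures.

0.792 kn × 0.514444 → 0.40744 m/s
117 yd² × 0.836127 → 97.8269 m²
V = v × A × t = 0.40744 m/s × 97.8269 m² × 1 s = 39.8586 m³
39.8586 m³ ÷ (0.000946353 m³/qt) = 42118.1 qt

4.21×10⁴ qt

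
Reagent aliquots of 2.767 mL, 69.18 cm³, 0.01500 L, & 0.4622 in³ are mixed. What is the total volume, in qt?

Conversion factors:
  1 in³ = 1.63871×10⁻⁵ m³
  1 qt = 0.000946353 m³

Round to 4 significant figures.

0.09988 qt

2.767 mL × 10⁻⁶ = 2.767×10⁻⁶ m³
69.18 cm³ × 10⁻⁶ = 6.918×10⁻⁵ m³
0.01500 L × 0.001 = 1.5×10⁻⁵ m³
0.4622 in³ × 1.63871×10⁻⁵ = 7.57412×10⁻⁶ m³
Combined: 2.767×10⁻⁶ + 6.918×10⁻⁵ + 1.5×10⁻⁵ + 7.57412×10⁻⁶ = 9.45211×10⁻⁵ m³
In qt: 9.45211×10⁻⁵ / 0.000946353 = 0.0998793 qt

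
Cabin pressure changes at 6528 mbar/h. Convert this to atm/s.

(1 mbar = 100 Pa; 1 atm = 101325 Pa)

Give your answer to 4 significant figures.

0.001790 atm/s

6528 mbar/h × 100 Pa/mbar ÷ 3600 s/h = 181.333 Pa/s
181.333 Pa/s ÷ 101325 Pa/atm = 0.00178962 atm/s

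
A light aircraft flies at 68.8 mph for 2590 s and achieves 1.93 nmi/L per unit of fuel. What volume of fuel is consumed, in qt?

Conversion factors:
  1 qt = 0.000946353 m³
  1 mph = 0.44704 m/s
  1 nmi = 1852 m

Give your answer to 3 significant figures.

23.5 qt

68.8 mph → 30.7564 m/s
d = v × t = 30.7564 × 2590 = 79659.1 m
1.93 nmi/L → 3.57436×10⁶ m/m³
V = d / (distance per unit fuel) = 79659.1 / 3.57436×10⁶ = 0.0222863 m³
In qt: 0.0222863 / 0.000946353 = 23.5497 qt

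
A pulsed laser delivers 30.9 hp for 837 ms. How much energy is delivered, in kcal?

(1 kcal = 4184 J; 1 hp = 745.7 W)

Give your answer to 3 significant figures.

30.9 hp × 745.7 → 23042.1 W
837 ms × 0.001 → 0.837 s
E = P × t = 23042.1 W × 0.837 s = 19286.2 J
19286.2 J ÷ (4184 J/kcal) = 4.60951 kcal

4.61 kcal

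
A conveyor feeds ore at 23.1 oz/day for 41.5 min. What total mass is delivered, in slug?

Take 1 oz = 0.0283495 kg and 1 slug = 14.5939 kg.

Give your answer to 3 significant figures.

0.00129 slug

23.1 oz/day → 7.57955×10⁻⁶ kg/s
41.5 min → 2490 s
m = ṁ × t = 7.57955×10⁻⁶ × 2490 = 0.0188731 kg
In slug: 0.0188731 / 14.5939 = 0.00129322 slug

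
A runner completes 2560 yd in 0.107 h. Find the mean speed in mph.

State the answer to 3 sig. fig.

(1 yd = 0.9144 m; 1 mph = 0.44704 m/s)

13.6 mph

2560 yd × 0.9144 → 2340.86 m
0.107 h × 3600 → 385.2 s
v = d / t = 2340.86 m / 385.2 s = 6.077 m/s
6.077 m/s ÷ (0.44704 m/s/mph) = 13.5939 mph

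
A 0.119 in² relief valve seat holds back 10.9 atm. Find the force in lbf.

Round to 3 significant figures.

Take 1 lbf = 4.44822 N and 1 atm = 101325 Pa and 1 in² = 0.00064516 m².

19.1 lbf

10.9 atm × 101325 = 1.10444×10⁶ Pa
0.119 in² × 0.00064516 = 7.6774×10⁻⁵ m²
F = P × A = 1.10444×10⁶ Pa × 7.6774×10⁻⁵ m² = 84.7923 N
84.7923 N ÷ (4.44822 N/lbf) = 19.0621 lbf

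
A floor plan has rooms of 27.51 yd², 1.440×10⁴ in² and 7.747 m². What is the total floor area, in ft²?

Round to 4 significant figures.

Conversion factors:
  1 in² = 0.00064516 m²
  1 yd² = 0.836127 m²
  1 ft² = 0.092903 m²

27.51 yd² × 0.836127 = 23.0019 m²
1.440×10⁴ in² × 0.00064516 = 9.2903 m²
7.747 m² (already m²)
Total: 23.0019 + 9.2903 + 7.747 = 40.0392 m²
In ft²: 40.0392 / 0.092903 = 430.979 ft²

431.0 ft²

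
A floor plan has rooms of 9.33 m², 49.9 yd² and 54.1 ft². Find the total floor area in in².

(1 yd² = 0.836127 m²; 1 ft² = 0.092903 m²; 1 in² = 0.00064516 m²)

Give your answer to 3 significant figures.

8.69×10⁴ in²

9.33 m² (already m²)
49.9 yd² × 0.836127 = 41.7227 m²
54.1 ft² × 0.092903 = 5.02605 m²
Sum: 9.33 + 41.7227 + 5.02605 = 56.0788 m²
In in²: 56.0788 / 0.00064516 = 86922.3 in²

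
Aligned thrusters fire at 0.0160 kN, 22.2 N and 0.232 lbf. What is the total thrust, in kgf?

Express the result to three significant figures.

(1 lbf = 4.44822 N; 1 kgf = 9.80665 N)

4.00 kgf

0.0160 kN × 1000 = 16 N
22.2 N (already N)
0.232 lbf × 4.44822 = 1.03199 N
Sum: 16 + 22.2 + 1.03199 = 39.232 N
In kgf: 39.232 / 9.80665 = 4.00055 kgf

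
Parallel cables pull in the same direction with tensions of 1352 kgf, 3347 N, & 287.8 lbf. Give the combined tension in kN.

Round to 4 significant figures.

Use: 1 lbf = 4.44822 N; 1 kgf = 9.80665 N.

1352 kgf × 9.80665 = 13258.6 N
3347 N (already N)
287.8 lbf × 4.44822 = 1280.2 N
Sum: 13258.6 + 3347 + 1280.2 = 17885.8 N
In kN: 17885.8 / 1000 = 17.8858 kN

17.89 kN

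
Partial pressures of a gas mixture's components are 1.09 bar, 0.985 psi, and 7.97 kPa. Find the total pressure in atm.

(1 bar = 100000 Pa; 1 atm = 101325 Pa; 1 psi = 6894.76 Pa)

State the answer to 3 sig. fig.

1.22 atm

1.09 bar × 100000 = 109000 Pa
0.985 psi × 6894.76 = 6791.34 Pa
7.97 kPa × 1000 = 7970 Pa
Total: 109000 + 6791.34 + 7970 = 123761 Pa
In atm: 123761 / 101325 = 1.22143 atm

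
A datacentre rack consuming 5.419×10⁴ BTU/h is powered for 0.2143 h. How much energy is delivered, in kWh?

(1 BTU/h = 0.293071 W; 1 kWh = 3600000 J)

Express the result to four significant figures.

5.419×10⁴ BTU/h × 0.293071 → 15881.5 W
0.2143 h × 3600 → 771.48 s
E = P × t = 15881.5 W × 771.48 s = 1.22523×10⁷ J
1.22523×10⁷ J ÷ (3600000 J/kWh) = 3.40342 kWh

3.403 kWh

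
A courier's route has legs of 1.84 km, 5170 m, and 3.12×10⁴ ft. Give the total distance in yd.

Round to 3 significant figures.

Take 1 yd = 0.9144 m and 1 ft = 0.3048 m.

1.84 km × 1000 → 1840 m
5170 m (already m)
3.12×10⁴ ft × 0.3048 → 9509.76 m
Combined: 1840 + 5170 + 9509.76 = 16519.8 m
In yd: 16519.8 / 0.9144 = 18066.3 yd

1.81×10⁴ yd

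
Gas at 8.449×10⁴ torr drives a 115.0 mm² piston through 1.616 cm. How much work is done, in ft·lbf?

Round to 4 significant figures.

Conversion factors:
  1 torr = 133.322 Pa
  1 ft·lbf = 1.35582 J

15.44 ft·lbf

8.449×10⁴ torr → 1.12644×10⁷ Pa
115.0 mm² → 1.15×10⁻⁴ m²
F = P × A = 1.12644×10⁷ × 1.15×10⁻⁴ = 1295.41 N
1.616 cm → 0.01616 m
W = F × d = 1295.41 × 0.01616 = 20.9338 J
In ft·lbf: 20.9338 / 1.35582 = 15.44 ft·lbf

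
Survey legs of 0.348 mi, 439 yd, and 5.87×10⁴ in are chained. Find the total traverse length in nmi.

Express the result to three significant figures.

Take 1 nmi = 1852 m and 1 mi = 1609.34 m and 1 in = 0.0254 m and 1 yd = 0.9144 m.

0.348 mi × 1609.34 = 560.05 m
439 yd × 0.9144 = 401.422 m
5.87×10⁴ in × 0.0254 = 1490.98 m
Total: 560.05 + 401.422 + 1490.98 = 2452.45 m
In nmi: 2452.45 / 1852 = 1.32422 nmi

1.32 nmi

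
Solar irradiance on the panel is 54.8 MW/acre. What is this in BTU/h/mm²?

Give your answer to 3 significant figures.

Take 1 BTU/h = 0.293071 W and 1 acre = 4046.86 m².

54.8 MW/acre × 1000000 W/MW ÷ 4046.86 m²/acre = 13541.4 W/m²
13541.4 W/m² ÷ 0.293071 W/BTU/h × 10⁻⁶ m²/mm² = 0.0462052 BTU/h/mm²

0.0462 BTU/h/mm²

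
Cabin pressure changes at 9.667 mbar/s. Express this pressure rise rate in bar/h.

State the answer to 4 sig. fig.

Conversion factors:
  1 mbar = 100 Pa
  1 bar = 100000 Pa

9.667 mbar/s × 100 Pa/mbar = 966.7 Pa/s
966.7 Pa/s ÷ 100000 Pa/bar × 3600 s/h = 34.8012 bar/h

34.80 bar/h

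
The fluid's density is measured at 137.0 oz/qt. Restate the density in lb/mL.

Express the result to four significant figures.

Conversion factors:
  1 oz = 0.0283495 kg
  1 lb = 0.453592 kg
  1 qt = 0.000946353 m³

0.009048 lb/mL

137.0 oz/qt × 0.0283495 kg/oz ÷ 0.000946353 m³/qt = 4104.05 kg/m³
4104.05 kg/m³ ÷ 0.453592 kg/lb × 10⁻⁶ m³/mL = 0.00904789 lb/mL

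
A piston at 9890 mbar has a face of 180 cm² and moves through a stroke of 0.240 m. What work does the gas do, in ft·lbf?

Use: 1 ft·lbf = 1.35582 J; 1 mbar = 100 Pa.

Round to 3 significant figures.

3150 ft·lbf

9890 mbar → 989000 Pa
180 cm² → 0.018 m²
F = P × A = 989000 × 0.018 = 17802 N
W = F × d = 17802 × 0.24 = 4272.48 J
In ft·lbf: 4272.48 / 1.35582 = 3151.21 ft·lbf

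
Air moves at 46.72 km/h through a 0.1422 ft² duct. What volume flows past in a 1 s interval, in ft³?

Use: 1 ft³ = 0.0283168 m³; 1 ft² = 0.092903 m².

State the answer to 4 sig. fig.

6.055 ft³

46.72 km/h × (1/3.6) → 12.9778 m/s
0.1422 ft² × 0.092903 → 0.0132108 m²
V = v × A × t = 12.9778 m/s × 0.0132108 m² × 1 s = 0.171447 m³
0.171447 m³ ÷ (0.0283168 m³/ft³) = 6.0546 ft³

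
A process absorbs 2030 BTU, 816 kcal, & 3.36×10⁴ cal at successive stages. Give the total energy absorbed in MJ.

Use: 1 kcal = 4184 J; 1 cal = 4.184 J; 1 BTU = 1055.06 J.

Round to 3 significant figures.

5.70 MJ

2030 BTU × 1055.06 → 2.14177×10⁶ J
816 kcal × 4184 → 3.41414×10⁶ J
3.36×10⁴ cal × 4.184 → 140582 J
Sum: 2.14177×10⁶ + 3.41414×10⁶ + 140582 = 5.69649×10⁶ J
In MJ: 5.69649×10⁶ / 1000000 = 5.69649 MJ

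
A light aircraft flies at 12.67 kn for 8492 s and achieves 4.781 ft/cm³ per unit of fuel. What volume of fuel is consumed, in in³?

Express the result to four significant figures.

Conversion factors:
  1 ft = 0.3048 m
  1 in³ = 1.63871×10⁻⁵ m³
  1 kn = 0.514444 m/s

12.67 kn → 6.51801 m/s
d = v × t = 6.51801 × 8492 = 55350.9 m
4.781 ft/cm³ → 1.45725×10⁶ m/m³
V = d / (distance per unit fuel) = 55350.9 / 1.45725×10⁶ = 0.0379831 m³
In in³: 0.0379831 / 1.63871×10⁻⁵ = 2317.87 in³

2318 in³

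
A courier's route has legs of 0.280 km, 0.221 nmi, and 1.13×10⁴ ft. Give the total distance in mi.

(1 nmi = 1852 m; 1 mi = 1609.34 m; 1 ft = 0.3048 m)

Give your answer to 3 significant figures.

2.57 mi

0.280 km × 1000 = 280 m
0.221 nmi × 1852 = 409.292 m
1.13×10⁴ ft × 0.3048 = 3444.24 m
Total: 280 + 409.292 + 3444.24 = 4133.53 m
In mi: 4133.53 / 1609.34 = 2.56846 mi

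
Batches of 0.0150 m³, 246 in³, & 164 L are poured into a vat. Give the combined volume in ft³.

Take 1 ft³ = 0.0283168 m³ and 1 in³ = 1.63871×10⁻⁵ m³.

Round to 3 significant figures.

0.0150 m³ (already m³)
246 in³ × 1.63871×10⁻⁵ → 0.00403123 m³
164 L × 0.001 → 0.164 m³
Sum: 0.015 + 0.00403123 + 0.164 = 0.183031 m³
In ft³: 0.183031 / 0.0283168 = 6.46369 ft³

6.46 ft³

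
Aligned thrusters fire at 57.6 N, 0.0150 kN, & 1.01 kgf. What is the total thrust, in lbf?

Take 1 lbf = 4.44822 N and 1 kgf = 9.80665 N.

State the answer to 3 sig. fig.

18.5 lbf

57.6 N (already N)
0.0150 kN × 1000 = 15 N
1.01 kgf × 9.80665 = 9.90472 N
Total: 57.6 + 15 + 9.90472 = 82.5047 N
In lbf: 82.5047 / 4.44822 = 18.5478 lbf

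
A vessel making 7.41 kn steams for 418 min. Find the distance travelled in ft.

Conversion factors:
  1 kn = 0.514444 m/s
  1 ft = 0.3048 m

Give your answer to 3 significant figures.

7.41 kn × 0.514444 → 3.81203 m/s
418 min × 60 → 25080 s
d = v × t = 3.81203 m/s × 25080 s = 95605.7 m
95605.7 m ÷ (0.3048 m/ft) = 313667 ft

3.14×10⁵ ft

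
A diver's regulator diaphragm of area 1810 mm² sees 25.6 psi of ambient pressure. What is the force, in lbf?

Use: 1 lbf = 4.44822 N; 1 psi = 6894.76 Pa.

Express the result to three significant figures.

71.8 lbf

25.6 psi × 6894.76 → 176506 Pa
1810 mm² × 10⁻⁶ → 0.00181 m²
F = P × A = 176506 Pa × 0.00181 m² = 319.476 N
319.476 N ÷ (4.44822 N/lbf) = 71.8211 lbf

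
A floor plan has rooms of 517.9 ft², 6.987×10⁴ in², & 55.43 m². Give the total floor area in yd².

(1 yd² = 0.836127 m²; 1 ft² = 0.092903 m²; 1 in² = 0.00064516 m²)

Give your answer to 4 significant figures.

177.8 yd²

517.9 ft² × 0.092903 = 48.1145 m²
6.987×10⁴ in² × 0.00064516 = 45.0773 m²
55.43 m² (already m²)
Sum: 48.1145 + 45.0773 + 55.43 = 148.622 m²
In yd²: 148.622 / 0.836127 = 177.751 yd²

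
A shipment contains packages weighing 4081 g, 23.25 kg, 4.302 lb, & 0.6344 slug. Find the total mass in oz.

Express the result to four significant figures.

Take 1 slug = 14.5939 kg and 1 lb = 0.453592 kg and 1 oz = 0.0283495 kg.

4081 g × 0.001 = 4.081 kg
23.25 kg (already kg)
4.302 lb × 0.453592 = 1.95135 kg
0.6344 slug × 14.5939 = 9.25837 kg
Sum: 4.081 + 23.25 + 1.95135 + 9.25837 = 38.5407 kg
In oz: 38.5407 / 0.0283495 = 1359.48 oz

1359 oz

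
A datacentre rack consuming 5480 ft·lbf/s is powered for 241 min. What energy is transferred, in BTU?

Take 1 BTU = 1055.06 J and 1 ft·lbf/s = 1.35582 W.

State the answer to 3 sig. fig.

1.02×10⁵ BTU

5480 ft·lbf/s × 1.35582 → 7429.89 W
241 min × 60 → 14460 s
E = P × t = 7429.89 W × 14460 s = 1.07436×10⁸ J
1.07436×10⁸ J ÷ (1055.06 J/BTU) = 101829 BTU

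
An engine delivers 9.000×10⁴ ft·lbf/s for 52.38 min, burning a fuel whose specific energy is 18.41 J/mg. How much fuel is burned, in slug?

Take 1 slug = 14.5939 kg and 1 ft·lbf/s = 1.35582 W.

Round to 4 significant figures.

1.427 slug

9.000×10⁴ ft·lbf/s → 122024 W
52.38 min → 3142.8 s
E = P × t = 122024 × 3142.8 = 3.83497×10⁸ J
18.41 J/mg → 1.841×10⁷ J/kg
m = E / e_s = 3.83497×10⁸ / 1.841×10⁷ = 20.8309 kg
In slug: 20.8309 / 14.5939 = 1.42737 slug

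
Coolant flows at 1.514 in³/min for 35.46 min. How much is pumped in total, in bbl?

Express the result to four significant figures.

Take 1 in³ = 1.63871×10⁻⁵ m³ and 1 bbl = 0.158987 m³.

0.005534 bbl

1.514 in³/min → 4.13501×10⁻⁷ m³/s
35.46 min → 2127.6 s
V = Q × t = 4.13501×10⁻⁷ × 2127.6 = 8.79765×10⁻⁴ m³
In bbl: 8.79765×10⁻⁴ / 0.158987 = 0.00553357 bbl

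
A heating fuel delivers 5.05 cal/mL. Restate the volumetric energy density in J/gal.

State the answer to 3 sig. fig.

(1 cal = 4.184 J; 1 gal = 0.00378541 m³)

8.00×10⁴ J/gal

5.05 cal/mL × 4.184 J/cal ÷ 10⁻⁶ m³/mL = 2.11292×10⁷ J/m³
2.11292×10⁷ J/m³ × 0.00378541 m³/gal = 79982.7 J/gal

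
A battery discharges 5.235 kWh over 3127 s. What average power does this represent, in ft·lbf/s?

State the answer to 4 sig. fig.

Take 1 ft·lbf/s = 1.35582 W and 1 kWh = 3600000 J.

5.235 kWh × 3600000 = 1.8846×10⁷ J
P = E / t = 1.8846×10⁷ J / 3127 s = 6026.86 W
6026.86 W ÷ (1.35582 W/ft·lbf/s) = 4445.18 ft·lbf/s

4445 ft·lbf/s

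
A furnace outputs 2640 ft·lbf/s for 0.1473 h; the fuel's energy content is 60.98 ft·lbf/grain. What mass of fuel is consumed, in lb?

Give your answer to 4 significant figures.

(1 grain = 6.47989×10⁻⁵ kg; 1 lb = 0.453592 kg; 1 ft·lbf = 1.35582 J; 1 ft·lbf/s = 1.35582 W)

2640 ft·lbf/s → 3579.36 W
0.1473 h → 530.28 s
E = P × t = 3579.36 × 530.28 = 1.89806×10⁶ J
60.98 ft·lbf/grain → 1.27592×10⁶ J/kg
m = E / e_s = 1.89806×10⁶ / 1.27592×10⁶ = 1.4876 kg
In lb: 1.4876 / 0.453592 = 3.2796 lb

3.280 lb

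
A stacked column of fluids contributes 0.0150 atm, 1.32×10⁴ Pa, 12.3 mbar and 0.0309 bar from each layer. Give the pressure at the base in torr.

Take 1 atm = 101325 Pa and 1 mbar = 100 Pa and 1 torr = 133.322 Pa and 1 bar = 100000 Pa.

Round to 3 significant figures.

0.0150 atm × 101325 → 1519.88 Pa
1.32×10⁴ Pa (already Pa)
12.3 mbar × 100 → 1230 Pa
0.0309 bar × 100000 → 3090 Pa
Combined: 1519.88 + 13200 + 1230 + 3090 = 19039.9 Pa
In torr: 19039.9 / 133.322 = 142.811 torr

143 torr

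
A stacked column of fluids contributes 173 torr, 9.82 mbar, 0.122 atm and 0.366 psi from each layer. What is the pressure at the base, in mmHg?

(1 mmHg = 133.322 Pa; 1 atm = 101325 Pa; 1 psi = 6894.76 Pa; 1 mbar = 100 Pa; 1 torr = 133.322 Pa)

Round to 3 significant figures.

292 mmHg

173 torr × 133.322 = 23064.7 Pa
9.82 mbar × 100 = 982 Pa
0.122 atm × 101325 = 12361.6 Pa
0.366 psi × 6894.76 = 2523.48 Pa
Combined: 23064.7 + 982 + 12361.6 + 2523.48 = 38931.8 Pa
In mmHg: 38931.8 / 133.322 = 292.013 mmHg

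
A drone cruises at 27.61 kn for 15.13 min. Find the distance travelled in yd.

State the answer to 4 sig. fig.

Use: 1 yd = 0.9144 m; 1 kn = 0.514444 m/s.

27.61 kn × 0.514444 → 14.2038 m/s
15.13 min × 60 → 907.8 s
d = v × t = 14.2038 m/s × 907.8 s = 12894.2 m
12894.2 m ÷ (0.9144 m/yd) = 14101.3 yd

1.410×10⁴ yd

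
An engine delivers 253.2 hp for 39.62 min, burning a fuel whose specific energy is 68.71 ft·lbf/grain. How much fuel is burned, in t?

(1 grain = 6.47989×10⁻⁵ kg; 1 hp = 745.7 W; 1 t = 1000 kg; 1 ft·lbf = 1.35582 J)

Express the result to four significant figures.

0.3122 t

253.2 hp → 188811 W
39.62 min → 2377.2 s
E = P × t = 188811 × 2377.2 = 4.48842×10⁸ J
68.71 ft·lbf/grain → 1.43765×10⁶ J/kg
m = E / e_s = 4.48842×10⁸ / 1.43765×10⁶ = 312.205 kg
In t: 312.205 / 1000 = 0.312205 t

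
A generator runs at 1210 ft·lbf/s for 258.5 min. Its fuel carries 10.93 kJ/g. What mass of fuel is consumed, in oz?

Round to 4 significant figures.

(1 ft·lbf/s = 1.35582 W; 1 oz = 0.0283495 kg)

82.12 oz

1210 ft·lbf/s → 1640.54 W
258.5 min → 15510 s
E = P × t = 1640.54 × 15510 = 2.54448×10⁷ J
10.93 kJ/g → 1.093×10⁷ J/kg
m = E / e_s = 2.54448×10⁷ / 1.093×10⁷ = 2.32798 kg
In oz: 2.32798 / 0.0283495 = 82.1171 oz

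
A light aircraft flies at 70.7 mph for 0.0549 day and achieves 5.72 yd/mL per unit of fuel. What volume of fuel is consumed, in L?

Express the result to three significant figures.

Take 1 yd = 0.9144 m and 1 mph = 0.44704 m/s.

70.7 mph → 31.6057 m/s
0.0549 day → 4743.36 s
d = v × t = 31.6057 × 4743.36 = 149917 m
5.72 yd/mL → 5.23037×10⁶ m/m³
V = d / (distance per unit fuel) = 149917 / 5.23037×10⁶ = 0.0286628 m³
In L: 0.0286628 / 0.001 = 28.6628 L

28.7 L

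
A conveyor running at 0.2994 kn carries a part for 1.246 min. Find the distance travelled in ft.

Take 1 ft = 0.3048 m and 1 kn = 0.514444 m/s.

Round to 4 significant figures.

37.78 ft

0.2994 kn × 0.514444 → 0.154025 m/s
1.246 min × 60 → 74.76 s
d = v × t = 0.154025 m/s × 74.76 s = 11.5149 m
11.5149 m ÷ (0.3048 m/ft) = 37.7785 ft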